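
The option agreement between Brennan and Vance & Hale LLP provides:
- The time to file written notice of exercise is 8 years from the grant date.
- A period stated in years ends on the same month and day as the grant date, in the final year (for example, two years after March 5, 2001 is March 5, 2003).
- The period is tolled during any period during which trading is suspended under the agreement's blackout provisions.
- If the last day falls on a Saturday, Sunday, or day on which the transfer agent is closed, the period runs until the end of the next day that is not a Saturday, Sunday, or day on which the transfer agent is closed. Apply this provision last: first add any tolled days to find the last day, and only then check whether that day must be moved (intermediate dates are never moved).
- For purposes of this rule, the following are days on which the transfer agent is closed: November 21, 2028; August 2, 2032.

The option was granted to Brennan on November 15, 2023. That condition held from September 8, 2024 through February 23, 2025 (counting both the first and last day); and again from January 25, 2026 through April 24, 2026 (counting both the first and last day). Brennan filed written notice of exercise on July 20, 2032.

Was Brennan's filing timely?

Yes

8 years after November 15, 2023 is November 15, 2031.
From September 8, 2024 through February 23, 2025 inclusive is 169 days; tolling adds 169 days: November 15, 2031 + 169 days = May 2, 2032.
From January 25, 2026 through April 24, 2026 inclusive is 90 days; tolling adds 90 days: May 2, 2032 + 90 days = July 31, 2032.
July 31, 2032 is Saturday; August 1, 2032 is Sunday; August 2, 2032 is a listed holiday. The next qualifying day is August 3, 2032.
The deadline is August 3, 2032; the filing on July 20, 2032 is on or before that date.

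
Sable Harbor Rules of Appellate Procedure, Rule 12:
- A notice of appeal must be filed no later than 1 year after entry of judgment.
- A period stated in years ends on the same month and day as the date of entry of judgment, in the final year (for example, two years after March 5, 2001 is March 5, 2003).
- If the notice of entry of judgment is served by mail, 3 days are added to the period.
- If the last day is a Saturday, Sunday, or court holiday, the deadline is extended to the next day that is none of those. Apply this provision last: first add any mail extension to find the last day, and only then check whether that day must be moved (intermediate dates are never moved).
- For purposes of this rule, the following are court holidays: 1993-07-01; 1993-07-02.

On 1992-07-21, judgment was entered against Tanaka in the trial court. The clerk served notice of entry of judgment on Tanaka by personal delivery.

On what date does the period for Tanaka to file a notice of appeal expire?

1 year after 1992-07-21 is July 21, 1993.
Service was not by mail, so no mail extension applies.
July 21, 1993 is a Wednesday and not a court holiday, so no extension applies.

July 21, 1993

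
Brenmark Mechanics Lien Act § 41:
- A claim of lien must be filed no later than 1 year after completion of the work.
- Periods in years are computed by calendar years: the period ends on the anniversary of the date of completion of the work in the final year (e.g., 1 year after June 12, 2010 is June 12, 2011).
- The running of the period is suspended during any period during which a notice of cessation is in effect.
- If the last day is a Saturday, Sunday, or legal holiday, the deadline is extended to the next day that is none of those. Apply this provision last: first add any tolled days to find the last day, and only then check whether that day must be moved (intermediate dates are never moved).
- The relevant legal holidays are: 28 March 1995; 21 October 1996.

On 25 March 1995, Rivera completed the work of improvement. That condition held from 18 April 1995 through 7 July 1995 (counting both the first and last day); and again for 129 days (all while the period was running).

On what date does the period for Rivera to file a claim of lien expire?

1 year after 25 March 1995 is March 25, 1996.
From April 18, 1995 through July 7, 1995 inclusive is 81 days; tolling adds 81 days: March 25, 1996 + 81 days = June 14, 1996.
Tolling adds 129 days: June 14, 1996 + 129 days = October 21, 1996.
October 21, 1996 is a listed holiday. The next qualifying day is October 22, 1996.

October 22, 1996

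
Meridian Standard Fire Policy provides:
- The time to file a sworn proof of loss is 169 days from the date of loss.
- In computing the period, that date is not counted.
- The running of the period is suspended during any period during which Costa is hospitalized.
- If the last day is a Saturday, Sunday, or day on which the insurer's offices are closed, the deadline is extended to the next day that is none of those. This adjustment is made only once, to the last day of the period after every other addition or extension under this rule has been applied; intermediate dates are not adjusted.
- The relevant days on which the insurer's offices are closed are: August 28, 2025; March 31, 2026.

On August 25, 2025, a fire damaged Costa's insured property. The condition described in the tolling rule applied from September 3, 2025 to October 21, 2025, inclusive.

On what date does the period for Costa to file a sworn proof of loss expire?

169 days after August 25, 2025 is February 10, 2026.
From September 3, 2025 through October 21, 2025 inclusive is 49 days; tolling adds 49 days: February 10, 2026 + 49 days = March 31, 2026.
March 31, 2026 is a listed holiday. The next qualifying day is April 1, 2026.

April 1, 2026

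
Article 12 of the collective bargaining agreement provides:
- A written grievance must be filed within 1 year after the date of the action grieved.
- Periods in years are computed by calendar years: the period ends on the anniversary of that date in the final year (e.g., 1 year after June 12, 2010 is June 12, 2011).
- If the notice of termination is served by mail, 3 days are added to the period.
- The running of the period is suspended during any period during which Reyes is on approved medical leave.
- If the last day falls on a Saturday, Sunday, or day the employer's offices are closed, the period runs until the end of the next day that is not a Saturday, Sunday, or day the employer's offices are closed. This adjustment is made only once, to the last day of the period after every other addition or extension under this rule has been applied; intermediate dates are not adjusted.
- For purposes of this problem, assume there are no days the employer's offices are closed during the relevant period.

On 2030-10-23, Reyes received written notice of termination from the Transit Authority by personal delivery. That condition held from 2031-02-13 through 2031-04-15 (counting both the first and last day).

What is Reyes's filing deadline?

December 24, 2031

1 year after 2030-10-23 is October 23, 2031.
Service was not by mail, so no mail extension applies.
From February 13, 2031 through April 15, 2031 inclusive is 62 days; tolling adds 62 days: October 23, 2031 + 62 days = December 24, 2031.
December 24, 2031 is a Wednesday and not a day the employer's offices are closed, so no extension applies.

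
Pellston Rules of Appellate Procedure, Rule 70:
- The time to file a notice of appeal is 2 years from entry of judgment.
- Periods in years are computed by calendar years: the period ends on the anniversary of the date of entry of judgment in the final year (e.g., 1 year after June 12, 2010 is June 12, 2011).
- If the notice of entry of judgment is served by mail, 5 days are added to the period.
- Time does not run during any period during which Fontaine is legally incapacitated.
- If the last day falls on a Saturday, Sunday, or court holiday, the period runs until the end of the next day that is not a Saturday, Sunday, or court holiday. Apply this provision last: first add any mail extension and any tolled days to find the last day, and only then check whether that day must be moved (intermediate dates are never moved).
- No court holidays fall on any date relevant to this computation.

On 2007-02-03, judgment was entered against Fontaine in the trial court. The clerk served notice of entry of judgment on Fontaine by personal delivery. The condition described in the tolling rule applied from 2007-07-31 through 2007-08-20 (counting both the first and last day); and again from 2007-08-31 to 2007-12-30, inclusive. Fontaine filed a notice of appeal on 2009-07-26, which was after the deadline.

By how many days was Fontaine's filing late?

2 years after 2007-02-03 is February 3, 2009.
Service was not by mail, so no mail extension applies.
From July 31, 2007 through August 20, 2007 inclusive is 21 days; tolling adds 21 days: February 3, 2009 + 21 days = February 24, 2009.
From August 31, 2007 through December 30, 2007 inclusive is 122 days; tolling adds 122 days: February 24, 2009 + 122 days = June 26, 2009.
June 26, 2009 is a Friday and not a court holiday, so no extension applies.
The deadline is June 26, 2009; from June 26, 2009 to July 26, 2009 is 30 days.

30 days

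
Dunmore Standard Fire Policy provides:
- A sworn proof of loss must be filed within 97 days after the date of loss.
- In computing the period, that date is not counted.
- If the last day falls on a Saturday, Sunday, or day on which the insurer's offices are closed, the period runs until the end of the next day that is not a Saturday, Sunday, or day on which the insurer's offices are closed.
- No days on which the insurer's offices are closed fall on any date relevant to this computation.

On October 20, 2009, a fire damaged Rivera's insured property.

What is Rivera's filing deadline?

January 25, 2010

97 days after October 20, 2009 is January 25, 2010.
January 25, 2010 is a Monday and not a day on which the insurer's offices are closed, so no extension applies.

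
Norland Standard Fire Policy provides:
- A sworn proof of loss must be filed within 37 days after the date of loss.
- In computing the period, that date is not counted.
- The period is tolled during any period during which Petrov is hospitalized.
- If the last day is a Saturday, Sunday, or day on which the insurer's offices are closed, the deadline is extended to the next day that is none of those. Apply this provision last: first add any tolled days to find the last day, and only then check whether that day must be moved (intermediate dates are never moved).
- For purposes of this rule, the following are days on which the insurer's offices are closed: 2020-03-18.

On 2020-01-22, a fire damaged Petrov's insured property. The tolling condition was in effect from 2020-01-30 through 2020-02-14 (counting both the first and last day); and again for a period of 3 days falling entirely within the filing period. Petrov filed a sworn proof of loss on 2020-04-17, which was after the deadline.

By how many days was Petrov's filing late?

37 days after 2020-01-22 is February 28, 2020.
From January 30, 2020 through February 14, 2020 inclusive is 16 days; tolling adds 16 days: February 28, 2020 + 16 days = March 15, 2020.
Tolling adds 3 days: March 15, 2020 + 3 days = March 18, 2020.
March 18, 2020 is a listed holiday. The next qualifying day is March 19, 2020.
The deadline is March 19, 2020; from March 19, 2020 to April 17, 2020 is 29 days.

29 days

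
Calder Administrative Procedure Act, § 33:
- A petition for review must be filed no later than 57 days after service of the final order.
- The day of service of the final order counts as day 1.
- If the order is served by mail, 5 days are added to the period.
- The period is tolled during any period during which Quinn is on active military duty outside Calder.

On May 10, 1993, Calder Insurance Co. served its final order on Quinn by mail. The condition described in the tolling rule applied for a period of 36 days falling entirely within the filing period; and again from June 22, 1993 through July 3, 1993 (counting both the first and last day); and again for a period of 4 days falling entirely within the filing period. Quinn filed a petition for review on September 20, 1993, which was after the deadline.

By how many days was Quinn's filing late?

20 days

Counting May 10, 1993 as day 1, day 57 is July 5, 1993.
Service was by mail, adding 5 days: July 5, 1993 + 5 days = July 10, 1993.
Tolling adds 36 days: July 10, 1993 + 36 days = August 15, 1993.
From June 22, 1993 through July 3, 1993 inclusive is 12 days; tolling adds 12 days: August 15, 1993 + 12 days = August 27, 1993.
Tolling adds 4 days: August 27, 1993 + 4 days = August 31, 1993.
The deadline is August 31, 1993; from August 31, 1993 to September 20, 1993 is 20 days.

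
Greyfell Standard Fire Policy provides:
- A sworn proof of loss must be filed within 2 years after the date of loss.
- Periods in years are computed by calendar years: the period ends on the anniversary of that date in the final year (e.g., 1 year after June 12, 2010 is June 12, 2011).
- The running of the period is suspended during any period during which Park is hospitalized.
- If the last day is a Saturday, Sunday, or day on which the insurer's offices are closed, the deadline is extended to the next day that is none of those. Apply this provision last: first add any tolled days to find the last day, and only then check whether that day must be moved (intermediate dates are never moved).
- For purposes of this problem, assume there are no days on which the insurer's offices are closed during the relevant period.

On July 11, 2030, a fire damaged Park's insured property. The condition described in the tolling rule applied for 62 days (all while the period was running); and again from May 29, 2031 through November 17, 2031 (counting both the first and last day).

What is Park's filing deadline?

2 years after July 11, 2030 is July 11, 2032.
Tolling adds 62 days: July 11, 2032 + 62 days = September 11, 2032.
From May 29, 2031 through November 17, 2031 inclusive is 173 days; tolling adds 173 days: September 11, 2032 + 173 days = March 3, 2033.
March 3, 2033 is a Thursday and not a day on which the insurer's offices are closed, so no extension applies.

March 3, 2033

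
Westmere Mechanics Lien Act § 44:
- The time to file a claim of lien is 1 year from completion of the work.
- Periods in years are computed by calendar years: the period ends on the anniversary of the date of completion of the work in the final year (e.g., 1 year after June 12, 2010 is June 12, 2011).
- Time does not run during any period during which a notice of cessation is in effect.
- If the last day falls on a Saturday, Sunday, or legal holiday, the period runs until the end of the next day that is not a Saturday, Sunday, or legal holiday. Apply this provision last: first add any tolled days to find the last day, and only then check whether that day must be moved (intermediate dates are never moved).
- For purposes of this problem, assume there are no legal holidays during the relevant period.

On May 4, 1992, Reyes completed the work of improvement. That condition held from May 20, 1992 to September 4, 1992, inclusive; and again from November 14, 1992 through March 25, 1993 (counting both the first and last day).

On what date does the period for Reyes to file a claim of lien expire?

1 year after May 4, 1992 is May 4, 1993.
From May 20, 1992 through September 4, 1992 inclusive is 108 days; tolling adds 108 days: May 4, 1993 + 108 days = August 20, 1993.
From November 14, 1992 through March 25, 1993 inclusive is 132 days; tolling adds 132 days: August 20, 1993 + 132 days = December 30, 1993.
December 30, 1993 is a Thursday and not a legal holiday, so no extension applies.

December 30, 1993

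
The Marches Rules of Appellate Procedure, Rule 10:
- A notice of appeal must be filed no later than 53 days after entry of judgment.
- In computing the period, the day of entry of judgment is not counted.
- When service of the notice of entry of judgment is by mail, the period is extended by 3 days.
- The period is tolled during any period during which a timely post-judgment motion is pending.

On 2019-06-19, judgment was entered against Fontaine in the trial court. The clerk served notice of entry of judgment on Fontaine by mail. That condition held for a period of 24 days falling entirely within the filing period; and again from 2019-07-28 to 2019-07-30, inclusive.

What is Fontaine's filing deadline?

53 days after 2019-06-19 is August 11, 2019.
Service was by mail, adding 3 days: August 11, 2019 + 3 days = August 14, 2019.
Tolling adds 24 days: August 14, 2019 + 24 days = September 7, 2019.
From July 28, 2019 through July 30, 2019 inclusive is 3 days; tolling adds 3 days: September 7, 2019 + 3 days = September 10, 2019.

September 10, 2019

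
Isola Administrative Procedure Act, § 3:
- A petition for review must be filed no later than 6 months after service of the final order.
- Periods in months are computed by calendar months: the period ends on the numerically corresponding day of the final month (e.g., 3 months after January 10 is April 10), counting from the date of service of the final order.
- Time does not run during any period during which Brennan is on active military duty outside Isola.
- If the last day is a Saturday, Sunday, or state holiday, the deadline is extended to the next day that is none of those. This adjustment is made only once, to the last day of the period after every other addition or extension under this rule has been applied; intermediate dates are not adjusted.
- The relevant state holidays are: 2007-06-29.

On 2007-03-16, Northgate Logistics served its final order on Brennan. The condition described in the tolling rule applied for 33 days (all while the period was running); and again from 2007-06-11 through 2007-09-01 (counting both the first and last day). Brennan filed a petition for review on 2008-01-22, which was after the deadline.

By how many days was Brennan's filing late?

12 days

6 months after 2007-03-16 is September 16, 2007.
Tolling adds 33 days: September 16, 2007 + 33 days = October 19, 2007.
From June 11, 2007 through September 1, 2007 inclusive is 83 days; tolling adds 83 days: October 19, 2007 + 83 days = January 10, 2008.
January 10, 2008 is a Thursday and not a state holiday, so no extension applies.
The deadline is January 10, 2008; from January 10, 2008 to January 22, 2008 is 12 days.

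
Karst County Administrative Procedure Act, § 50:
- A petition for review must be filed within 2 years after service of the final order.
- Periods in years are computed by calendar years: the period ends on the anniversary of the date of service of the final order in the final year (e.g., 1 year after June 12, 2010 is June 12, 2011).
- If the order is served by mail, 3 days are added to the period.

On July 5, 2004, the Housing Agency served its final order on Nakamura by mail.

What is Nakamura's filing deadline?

July 8, 2006

2 years after July 5, 2004 is July 5, 2006.
Service was by mail, adding 3 days: July 5, 2006 + 3 days = July 8, 2006.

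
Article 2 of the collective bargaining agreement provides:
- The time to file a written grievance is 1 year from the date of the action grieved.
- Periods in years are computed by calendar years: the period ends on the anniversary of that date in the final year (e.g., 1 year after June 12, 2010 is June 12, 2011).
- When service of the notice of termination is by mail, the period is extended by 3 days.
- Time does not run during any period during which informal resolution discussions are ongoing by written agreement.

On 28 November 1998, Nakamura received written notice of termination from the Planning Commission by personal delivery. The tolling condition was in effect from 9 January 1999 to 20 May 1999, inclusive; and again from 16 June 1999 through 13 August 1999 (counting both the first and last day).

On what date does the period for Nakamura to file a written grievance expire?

June 6, 2000

1 year after 28 November 1998 is November 28, 1999.
Service was not by mail, so no mail extension applies.
From January 9, 1999 through May 20, 1999 inclusive is 132 days; tolling adds 132 days: November 28, 1999 + 132 days = April 8, 2000.
From June 16, 1999 through August 13, 1999 inclusive is 59 days; tolling adds 59 days: April 8, 2000 + 59 days = June 6, 2000.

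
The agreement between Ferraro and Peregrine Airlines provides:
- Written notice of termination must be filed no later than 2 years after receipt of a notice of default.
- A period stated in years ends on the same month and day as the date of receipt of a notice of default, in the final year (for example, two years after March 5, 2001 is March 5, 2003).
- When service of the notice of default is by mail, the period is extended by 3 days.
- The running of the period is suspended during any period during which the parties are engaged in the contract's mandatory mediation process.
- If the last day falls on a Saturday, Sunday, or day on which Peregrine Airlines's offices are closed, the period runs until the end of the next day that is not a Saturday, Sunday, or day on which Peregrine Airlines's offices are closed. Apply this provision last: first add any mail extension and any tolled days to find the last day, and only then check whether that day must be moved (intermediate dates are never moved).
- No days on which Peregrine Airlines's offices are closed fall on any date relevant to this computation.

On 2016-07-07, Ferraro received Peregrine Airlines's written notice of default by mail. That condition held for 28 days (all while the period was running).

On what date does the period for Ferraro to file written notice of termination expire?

2 years after 2016-07-07 is July 7, 2018.
Service was by mail, adding 3 days: July 7, 2018 + 3 days = July 10, 2018.
Tolling adds 28 days: July 10, 2018 + 28 days = August 7, 2018.
August 7, 2018 is a Tuesday and not a day on which Peregrine Airlines's offices are closed, so no extension applies.

August 7, 2018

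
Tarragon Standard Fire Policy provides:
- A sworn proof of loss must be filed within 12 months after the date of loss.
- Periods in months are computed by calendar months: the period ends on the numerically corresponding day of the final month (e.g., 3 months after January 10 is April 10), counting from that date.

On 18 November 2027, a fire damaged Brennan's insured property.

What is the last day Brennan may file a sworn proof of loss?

12 months after 18 November 2027 is November 18, 2028.

November 18, 2028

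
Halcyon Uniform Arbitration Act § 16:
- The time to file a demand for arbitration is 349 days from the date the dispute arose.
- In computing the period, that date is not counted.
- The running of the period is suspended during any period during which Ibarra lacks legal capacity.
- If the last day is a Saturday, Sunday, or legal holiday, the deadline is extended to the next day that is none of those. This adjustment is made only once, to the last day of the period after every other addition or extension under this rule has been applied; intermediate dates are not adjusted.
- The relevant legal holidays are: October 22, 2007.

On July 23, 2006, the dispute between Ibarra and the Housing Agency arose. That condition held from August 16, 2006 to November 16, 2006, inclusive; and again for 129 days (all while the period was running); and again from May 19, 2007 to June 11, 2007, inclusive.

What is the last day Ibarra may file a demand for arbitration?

March 10, 2008

349 days after July 23, 2006 is July 7, 2007.
From August 16, 2006 through November 16, 2006 inclusive is 93 days; tolling adds 93 days: July 7, 2007 + 93 days = October 8, 2007.
Tolling adds 129 days: October 8, 2007 + 129 days = February 14, 2008.
From May 19, 2007 through June 11, 2007 inclusive is 24 days; tolling adds 24 days: February 14, 2008 + 24 days = March 9, 2008.
March 9, 2008 is Sunday. The next qualifying day is March 10, 2008.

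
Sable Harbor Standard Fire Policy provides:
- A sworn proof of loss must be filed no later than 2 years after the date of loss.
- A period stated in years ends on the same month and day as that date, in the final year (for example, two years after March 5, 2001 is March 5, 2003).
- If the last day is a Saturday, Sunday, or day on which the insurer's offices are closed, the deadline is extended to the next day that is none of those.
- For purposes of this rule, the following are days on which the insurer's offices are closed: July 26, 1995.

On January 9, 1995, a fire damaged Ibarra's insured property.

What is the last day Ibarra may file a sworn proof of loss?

2 years after January 9, 1995 is January 9, 1997.
January 9, 1997 is a Thursday and not a day on which the insurer's offices are closed, so no extension applies.

January 9, 1997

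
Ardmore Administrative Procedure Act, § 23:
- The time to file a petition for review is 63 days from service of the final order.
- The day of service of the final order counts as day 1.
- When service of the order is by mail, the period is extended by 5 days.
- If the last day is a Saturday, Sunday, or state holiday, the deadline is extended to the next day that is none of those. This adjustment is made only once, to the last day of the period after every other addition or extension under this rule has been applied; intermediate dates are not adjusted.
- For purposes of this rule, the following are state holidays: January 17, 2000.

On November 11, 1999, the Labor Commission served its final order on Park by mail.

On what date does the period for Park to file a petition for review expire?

January 18, 2000

Counting November 11, 1999 as day 1, day 63 is January 12, 2000.
Service was by mail, adding 5 days: January 12, 2000 + 5 days = January 17, 2000.
January 17, 2000 is a listed holiday. The next qualifying day is January 18, 2000.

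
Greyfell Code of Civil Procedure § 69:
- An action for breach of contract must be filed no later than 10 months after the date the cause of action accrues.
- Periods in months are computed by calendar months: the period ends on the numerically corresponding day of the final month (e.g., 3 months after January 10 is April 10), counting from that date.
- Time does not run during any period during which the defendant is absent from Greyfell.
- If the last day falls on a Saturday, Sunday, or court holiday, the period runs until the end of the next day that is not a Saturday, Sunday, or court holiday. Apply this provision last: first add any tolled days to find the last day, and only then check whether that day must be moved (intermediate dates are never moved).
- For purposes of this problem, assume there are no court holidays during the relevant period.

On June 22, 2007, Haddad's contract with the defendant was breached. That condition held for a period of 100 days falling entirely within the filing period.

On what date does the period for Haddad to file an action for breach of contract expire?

July 31, 2008

10 months after June 22, 2007 is April 22, 2008.
Tolling adds 100 days: April 22, 2008 + 100 days = July 31, 2008.
July 31, 2008 is a Thursday and not a court holiday, so no extension applies.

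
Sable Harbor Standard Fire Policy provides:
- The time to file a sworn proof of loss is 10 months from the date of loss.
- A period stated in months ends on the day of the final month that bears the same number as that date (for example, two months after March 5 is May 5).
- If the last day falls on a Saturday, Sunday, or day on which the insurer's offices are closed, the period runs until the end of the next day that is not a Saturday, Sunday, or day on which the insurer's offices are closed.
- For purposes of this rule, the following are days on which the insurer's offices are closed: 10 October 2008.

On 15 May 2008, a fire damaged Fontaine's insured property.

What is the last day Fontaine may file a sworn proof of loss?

10 months after 15 May 2008 is March 15, 2009.
March 15, 2009 is Sunday. The next qualifying day is March 16, 2009.

March 16, 2009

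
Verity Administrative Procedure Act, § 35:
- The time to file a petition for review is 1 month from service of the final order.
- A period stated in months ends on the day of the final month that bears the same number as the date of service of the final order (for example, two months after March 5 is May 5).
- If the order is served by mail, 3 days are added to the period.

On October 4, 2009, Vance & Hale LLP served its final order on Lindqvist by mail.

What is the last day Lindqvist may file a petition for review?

1 month after October 4, 2009 is November 4, 2009.
Service was by mail, adding 3 days: November 4, 2009 + 3 days = November 7, 2009.

November 7, 2009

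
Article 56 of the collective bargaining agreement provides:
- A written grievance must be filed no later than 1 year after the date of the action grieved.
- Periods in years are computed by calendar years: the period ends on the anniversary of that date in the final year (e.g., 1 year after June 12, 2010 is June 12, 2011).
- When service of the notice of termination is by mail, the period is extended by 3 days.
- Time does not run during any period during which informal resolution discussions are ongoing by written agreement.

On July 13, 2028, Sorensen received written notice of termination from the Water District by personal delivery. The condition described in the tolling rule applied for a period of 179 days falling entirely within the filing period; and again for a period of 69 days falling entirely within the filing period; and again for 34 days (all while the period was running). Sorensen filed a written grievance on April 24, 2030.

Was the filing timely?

1 year after July 13, 2028 is July 13, 2029.
Service was not by mail, so no mail extension applies.
Tolling adds 179 days: July 13, 2029 + 179 days = January 8, 2030.
Tolling adds 69 days: January 8, 2030 + 69 days = March 18, 2030.
Tolling adds 34 days: March 18, 2030 + 34 days = April 21, 2030.
The deadline is April 21, 2030; the filing on April 24, 2030 is after that date.

No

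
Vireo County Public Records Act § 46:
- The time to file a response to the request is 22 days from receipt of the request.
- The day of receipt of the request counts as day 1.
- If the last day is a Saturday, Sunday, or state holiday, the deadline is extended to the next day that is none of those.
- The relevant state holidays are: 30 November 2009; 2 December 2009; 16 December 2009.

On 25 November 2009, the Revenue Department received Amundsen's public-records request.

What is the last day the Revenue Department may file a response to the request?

Counting 25 November 2009 as day 1, day 22 is December 16, 2009.
December 16, 2009 is a listed holiday. The next qualifying day is December 17, 2009.

December 17, 2009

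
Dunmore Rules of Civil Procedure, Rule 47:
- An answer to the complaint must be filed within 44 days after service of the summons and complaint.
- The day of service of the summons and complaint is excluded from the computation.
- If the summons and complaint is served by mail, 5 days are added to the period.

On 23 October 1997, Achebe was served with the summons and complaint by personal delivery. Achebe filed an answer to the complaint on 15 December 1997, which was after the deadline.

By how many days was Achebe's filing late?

9 days

44 days after 23 October 1997 is December 6, 1997.
Service was not by mail, so no mail extension applies.
The deadline is December 6, 1997; from December 6, 1997 to December 15, 1997 is 9 days.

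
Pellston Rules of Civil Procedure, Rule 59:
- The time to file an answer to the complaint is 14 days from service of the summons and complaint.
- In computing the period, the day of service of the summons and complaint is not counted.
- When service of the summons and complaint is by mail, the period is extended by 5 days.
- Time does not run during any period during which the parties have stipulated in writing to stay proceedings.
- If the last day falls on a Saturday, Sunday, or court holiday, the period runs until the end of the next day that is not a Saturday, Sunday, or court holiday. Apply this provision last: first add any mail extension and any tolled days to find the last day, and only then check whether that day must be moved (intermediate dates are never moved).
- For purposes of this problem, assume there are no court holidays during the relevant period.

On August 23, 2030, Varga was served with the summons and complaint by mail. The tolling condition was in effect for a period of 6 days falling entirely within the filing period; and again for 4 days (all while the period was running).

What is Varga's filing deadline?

14 days after August 23, 2030 is September 6, 2030.
Service was by mail, adding 5 days: September 6, 2030 + 5 days = September 11, 2030.
Tolling adds 6 days: September 11, 2030 + 6 days = September 17, 2030.
Tolling adds 4 days: September 17, 2030 + 4 days = September 21, 2030.
September 21, 2030 is Saturday; September 22, 2030 is Sunday. The next qualifying day is September 23, 2030.

September 23, 2030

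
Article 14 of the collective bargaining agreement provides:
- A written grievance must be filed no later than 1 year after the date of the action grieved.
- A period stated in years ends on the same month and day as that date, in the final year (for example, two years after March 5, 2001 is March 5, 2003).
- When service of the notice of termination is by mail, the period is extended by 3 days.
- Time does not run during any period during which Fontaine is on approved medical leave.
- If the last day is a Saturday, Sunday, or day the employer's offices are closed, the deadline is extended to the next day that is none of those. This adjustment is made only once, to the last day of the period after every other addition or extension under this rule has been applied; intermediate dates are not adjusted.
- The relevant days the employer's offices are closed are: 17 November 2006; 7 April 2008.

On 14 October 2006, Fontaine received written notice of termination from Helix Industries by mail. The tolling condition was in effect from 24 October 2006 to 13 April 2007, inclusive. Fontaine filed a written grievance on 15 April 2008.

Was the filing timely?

1 year after 14 October 2006 is October 14, 2007.
Service was by mail, adding 3 days: October 14, 2007 + 3 days = October 17, 2007.
From October 24, 2006 through April 13, 2007 inclusive is 172 days; tolling adds 172 days: October 17, 2007 + 172 days = April 6, 2008.
April 6, 2008 is Sunday; April 7, 2008 is a listed holiday. The next qualifying day is April 8, 2008.
The deadline is April 8, 2008; the filing on April 15, 2008 is after that date.

No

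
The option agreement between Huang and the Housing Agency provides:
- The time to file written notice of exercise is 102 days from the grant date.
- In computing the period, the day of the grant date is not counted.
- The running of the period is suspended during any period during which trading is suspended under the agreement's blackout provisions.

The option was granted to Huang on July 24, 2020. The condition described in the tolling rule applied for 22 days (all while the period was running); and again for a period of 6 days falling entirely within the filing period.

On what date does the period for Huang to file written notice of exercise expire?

December 1, 2020

102 days after July 24, 2020 is November 3, 2020.
Tolling adds 22 days: November 3, 2020 + 22 days = November 25, 2020.
Tolling adds 6 days: November 25, 2020 + 6 days = December 1, 2020.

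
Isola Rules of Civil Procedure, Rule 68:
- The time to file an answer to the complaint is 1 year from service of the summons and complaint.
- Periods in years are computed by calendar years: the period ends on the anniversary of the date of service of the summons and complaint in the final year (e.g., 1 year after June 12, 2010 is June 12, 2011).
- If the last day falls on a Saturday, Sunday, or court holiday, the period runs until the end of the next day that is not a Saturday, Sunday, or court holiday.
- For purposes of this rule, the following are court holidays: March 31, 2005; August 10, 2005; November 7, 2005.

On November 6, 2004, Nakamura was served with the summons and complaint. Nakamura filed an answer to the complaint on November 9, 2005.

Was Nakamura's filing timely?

1 year after November 6, 2004 is November 6, 2005.
November 6, 2005 is Sunday; November 7, 2005 is a listed holiday. The next qualifying day is November 8, 2005.
The deadline is November 8, 2005; the filing on November 9, 2005 is after that date.

No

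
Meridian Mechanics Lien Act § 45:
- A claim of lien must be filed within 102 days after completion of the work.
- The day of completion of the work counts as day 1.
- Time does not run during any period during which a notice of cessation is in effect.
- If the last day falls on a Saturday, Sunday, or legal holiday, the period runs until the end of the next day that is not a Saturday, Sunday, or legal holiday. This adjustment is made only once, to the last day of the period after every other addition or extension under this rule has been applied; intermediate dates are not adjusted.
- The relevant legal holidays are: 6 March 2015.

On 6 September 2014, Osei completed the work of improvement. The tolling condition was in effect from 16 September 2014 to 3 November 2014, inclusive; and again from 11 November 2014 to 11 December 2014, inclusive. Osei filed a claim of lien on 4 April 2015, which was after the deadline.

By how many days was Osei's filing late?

Counting 6 September 2014 as day 1, day 102 is December 16, 2014.
From September 16, 2014 through November 3, 2014 inclusive is 49 days; tolling adds 49 days: December 16, 2014 + 49 days = February 3, 2015.
From November 11, 2014 through December 11, 2014 inclusive is 31 days; tolling adds 31 days: February 3, 2015 + 31 days = March 6, 2015.
March 6, 2015 is a listed holiday; March 7, 2015 is Saturday; March 8, 2015 is Sunday. The next qualifying day is March 9, 2015.
The deadline is March 9, 2015; from March 9, 2015 to April 4, 2015 is 26 days.

26 days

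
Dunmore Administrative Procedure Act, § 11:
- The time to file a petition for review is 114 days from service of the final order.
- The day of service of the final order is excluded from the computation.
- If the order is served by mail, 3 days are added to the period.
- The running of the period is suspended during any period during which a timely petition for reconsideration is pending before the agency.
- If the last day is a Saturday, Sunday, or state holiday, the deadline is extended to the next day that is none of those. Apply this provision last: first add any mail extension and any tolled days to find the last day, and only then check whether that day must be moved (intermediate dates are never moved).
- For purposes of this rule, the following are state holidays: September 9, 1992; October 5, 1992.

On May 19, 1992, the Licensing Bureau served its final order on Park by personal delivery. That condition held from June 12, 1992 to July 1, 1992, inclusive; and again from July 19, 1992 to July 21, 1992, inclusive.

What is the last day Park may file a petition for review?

114 days after May 19, 1992 is September 10, 1992.
Service was not by mail, so no mail extension applies.
From June 12, 1992 through July 1, 1992 inclusive is 20 days; tolling adds 20 days: September 10, 1992 + 20 days = September 30, 1992.
From July 19, 1992 through July 21, 1992 inclusive is 3 days; tolling adds 3 days: September 30, 1992 + 3 days = October 3, 1992.
October 3, 1992 is Saturday; October 4, 1992 is Sunday; October 5, 1992 is a listed holiday. The next qualifying day is October 6, 1992.

October 6, 1992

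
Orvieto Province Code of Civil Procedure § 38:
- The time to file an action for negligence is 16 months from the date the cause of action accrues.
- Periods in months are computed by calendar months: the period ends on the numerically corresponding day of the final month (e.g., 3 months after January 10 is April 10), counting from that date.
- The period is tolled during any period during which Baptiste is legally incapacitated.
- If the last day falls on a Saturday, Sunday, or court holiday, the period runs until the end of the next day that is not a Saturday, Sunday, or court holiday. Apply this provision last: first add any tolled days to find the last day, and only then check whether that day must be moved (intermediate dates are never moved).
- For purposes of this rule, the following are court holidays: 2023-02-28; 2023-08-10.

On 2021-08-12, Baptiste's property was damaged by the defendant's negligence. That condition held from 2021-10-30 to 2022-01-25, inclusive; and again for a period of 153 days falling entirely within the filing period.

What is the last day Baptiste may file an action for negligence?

August 11, 2023

16 months after 2021-08-12 is December 12, 2022.
From October 30, 2021 through January 25, 2022 inclusive is 88 days; tolling adds 88 days: December 12, 2022 + 88 days = March 10, 2023.
Tolling adds 153 days: March 10, 2023 + 153 days = August 10, 2023.
August 10, 2023 is a listed holiday. The next qualifying day is August 11, 2023.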